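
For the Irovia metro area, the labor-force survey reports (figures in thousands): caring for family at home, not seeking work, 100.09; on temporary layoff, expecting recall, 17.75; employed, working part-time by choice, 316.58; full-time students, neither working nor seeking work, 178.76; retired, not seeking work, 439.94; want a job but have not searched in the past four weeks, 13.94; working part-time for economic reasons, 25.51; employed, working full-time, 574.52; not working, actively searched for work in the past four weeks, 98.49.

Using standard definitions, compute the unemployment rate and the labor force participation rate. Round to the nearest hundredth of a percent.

Employed = 316.58 + 25.51 + 574.52 = 916.61 thousand (anyone who worked, including part-time for economic reasons, counts as employed).
Unemployed = 17.75 + 98.49 = 116.24 thousand (jobless and actively searching, or on temporary layoff).
Labor force = 916.61 + 116.24 = 1,032.85 thousand.
Not in labor force = 100.09 + 178.76 + 439.94 + 13.94 = 732.73 thousand (those not working and not actively searching are outside the labor force — including those who want a job but have given up searching).
Civilian working-age population = 1,032.85 + 732.73 = 1,765.58 thousand.
Unemployment rate = 116.24 / 1,032.85 = 11.25%.
Labor force participation rate = 1,032.85 / 1,765.58 = 58.50%.

Unemployment rate ≈ 11.25%; labor force participation rate ≈ 58.50%.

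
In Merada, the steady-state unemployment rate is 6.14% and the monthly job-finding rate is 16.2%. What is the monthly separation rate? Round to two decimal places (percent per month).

From u* = s/(s+f): s = u·f/(1−u).
s = 0.0614 × 16.2 / (1 − 0.0614) = 0.9947 / 0.9386 ≈ 1.06% per month.

Separation rate ≈ 1.06% per month.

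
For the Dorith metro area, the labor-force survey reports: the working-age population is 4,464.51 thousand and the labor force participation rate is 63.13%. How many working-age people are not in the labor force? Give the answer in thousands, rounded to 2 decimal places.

About 1,646.06 thousand are not in the labor force.

Share not in the labor force = 1 − 0.6313 = 0.3687.
Not in labor force = 0.3687 × 4,464.51 ≈ 1,646.06 thousand.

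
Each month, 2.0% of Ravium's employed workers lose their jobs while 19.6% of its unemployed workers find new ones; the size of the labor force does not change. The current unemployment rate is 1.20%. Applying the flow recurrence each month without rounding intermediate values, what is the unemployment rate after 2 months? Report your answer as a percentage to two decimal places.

Unemployment rate after two months ≈ 4.31%.

With a fixed labor force, u_{t+1} = u_t + s·(1−u_t) − f·u_t = u_t·(1−s−f) + s.
Here 1−s−f = 0.784 and s = 0.020.
u_1 = 0.012000 × 0.784 + 0.020 = 0.029408.
u_2 = 0.029408 × 0.784 + 0.020 = 0.043056.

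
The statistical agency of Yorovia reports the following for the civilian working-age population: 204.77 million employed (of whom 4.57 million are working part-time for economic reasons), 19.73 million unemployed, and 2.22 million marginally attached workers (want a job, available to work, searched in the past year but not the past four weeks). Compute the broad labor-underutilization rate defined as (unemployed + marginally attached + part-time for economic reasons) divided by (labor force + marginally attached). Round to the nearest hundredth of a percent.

Broad underutilization rate ≈ 11.70%.

Labor force = 204.77 + 19.73 = 224.50 million.
Numerator = 19.73 + 2.22 + 4.57 = 26.52 million.
Denominator = 224.50 + 2.22 = 226.72 million.
Broad rate = 26.52 / 226.72 = 11.70%.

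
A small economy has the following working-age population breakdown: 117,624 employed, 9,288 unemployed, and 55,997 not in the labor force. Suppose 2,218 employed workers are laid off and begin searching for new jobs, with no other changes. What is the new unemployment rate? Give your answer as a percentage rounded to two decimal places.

Initially, labor force = 117,624 + 9,288 = 126,912, so u = 9,288/126,912 = 7.32%.
After the change, employed falls and unemployed rises by 2,218; labor force unchanged → E = 115,406, U = 11,506, labor force = 126,912.
New unemployment rate = 11,506 / 126,912 = 9.07%.

New unemployment rate ≈ 9.07%.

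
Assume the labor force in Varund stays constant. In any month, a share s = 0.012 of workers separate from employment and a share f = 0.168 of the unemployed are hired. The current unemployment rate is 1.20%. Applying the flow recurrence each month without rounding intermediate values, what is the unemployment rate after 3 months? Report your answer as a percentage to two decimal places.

Unemployment rate after three months ≈ 3.65%.

With a fixed labor force, u_{t+1} = u_t + s·(1−u_t) − f·u_t = u_t·(1−s−f) + s.
Here 1−s−f = 0.820 and s = 0.012.
u_1 = 0.012000 × 0.820 + 0.012 = 0.021840.
u_2 = 0.021840 × 0.820 + 0.012 = 0.029909.
u_3 = 0.029909 × 0.820 + 0.012 = 0.036525.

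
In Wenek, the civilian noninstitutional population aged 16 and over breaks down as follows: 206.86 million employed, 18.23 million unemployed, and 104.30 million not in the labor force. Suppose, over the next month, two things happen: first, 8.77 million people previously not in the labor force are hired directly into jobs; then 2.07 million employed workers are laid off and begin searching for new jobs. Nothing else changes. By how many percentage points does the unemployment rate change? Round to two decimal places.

Initially, labor force = 206.86 + 18.23 = 225.09 million, so u = 18.23/225.09 = 8.10%.
After the first change, employed and labor force both rise by 8.77; unemployed unchanged → E = 215.63, U = 18.23, labor force = 233.86 million.
After the second change, employed falls and unemployed rises by 2.07; labor force unchanged → E = 213.56, U = 20.30, labor force = 233.86 million.
New unemployment rate = 20.30 / 233.86 = 8.68%.
Change = 8.68% − 8.10% = +0.58 percentage points.

The unemployment rate changes by +0.58 percentage points.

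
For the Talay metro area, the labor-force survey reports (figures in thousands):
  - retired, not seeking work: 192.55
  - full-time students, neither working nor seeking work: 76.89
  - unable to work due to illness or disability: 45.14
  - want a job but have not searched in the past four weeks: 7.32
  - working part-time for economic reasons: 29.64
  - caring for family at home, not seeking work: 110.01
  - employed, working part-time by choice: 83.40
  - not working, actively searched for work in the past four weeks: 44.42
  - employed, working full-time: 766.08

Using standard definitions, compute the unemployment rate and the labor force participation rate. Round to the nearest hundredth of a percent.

Unemployment rate ≈ 4.81%; labor force participation rate ≈ 68.14%.

Employed = 29.64 + 83.40 + 766.08 = 879.12 thousand (anyone who worked, including part-time for economic reasons, counts as employed).
Unemployed = 44.42 thousand.
Labor force = 879.12 + 44.42 = 923.54 thousand.
Not in labor force = 192.55 + 76.89 + 45.14 + 7.32 + 110.01 = 431.91 thousand (those not working and not actively searching are outside the labor force — including those who want a job but have given up searching).
Civilian working-age population = 923.54 + 431.91 = 1,355.45 thousand.
Unemployment rate = 44.42 / 923.54 = 4.81%.
Labor force participation rate = 923.54 / 1,355.45 = 68.14%.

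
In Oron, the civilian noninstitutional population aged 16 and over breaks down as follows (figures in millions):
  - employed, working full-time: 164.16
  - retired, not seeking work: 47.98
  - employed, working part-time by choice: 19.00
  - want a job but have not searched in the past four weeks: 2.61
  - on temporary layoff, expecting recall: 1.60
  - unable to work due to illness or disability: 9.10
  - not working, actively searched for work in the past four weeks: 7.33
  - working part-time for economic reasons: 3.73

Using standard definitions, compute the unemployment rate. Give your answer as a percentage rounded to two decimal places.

Unemployment rate ≈ 4.56%.

Employed = 164.16 + 19.00 + 3.73 = 186.89 million (anyone who worked, including part-time for economic reasons, counts as employed).
Unemployed = 1.60 + 7.33 = 8.93 million (jobless and actively searching, or on temporary layoff).
Labor force = 186.89 + 8.93 = 195.82 million.
Unemployment rate = 8.93 / 195.82 = 4.56%.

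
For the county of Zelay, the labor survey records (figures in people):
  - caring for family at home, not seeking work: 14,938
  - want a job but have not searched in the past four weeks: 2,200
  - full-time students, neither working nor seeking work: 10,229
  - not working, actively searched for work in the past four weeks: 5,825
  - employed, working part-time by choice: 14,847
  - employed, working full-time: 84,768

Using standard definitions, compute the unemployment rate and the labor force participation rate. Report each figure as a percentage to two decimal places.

Employed = 14,847 + 84,768 = 99,615.
Unemployed = 5,825.
Labor force = 99,615 + 5,825 = 105,440.
Not in labor force = 14,938 + 2,200 + 10,229 = 27,367 (those not working and not actively searching are outside the labor force — including those who want a job but have given up searching).
Civilian working-age population = 105,440 + 27,367 = 132,807.
Unemployment rate = 5,825 / 105,440 = 5.52%.
Labor force participation rate = 105,440 / 132,807 = 79.39%.

Unemployment rate ≈ 5.52%; labor force participation rate ≈ 79.39%.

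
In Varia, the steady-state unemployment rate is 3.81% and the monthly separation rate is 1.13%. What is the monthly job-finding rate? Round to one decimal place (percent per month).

From u* = s/(s+f): f = s·(1−u)/u.
f = 1.13 × (1 − 0.0381) / 0.0381 = 1.0869 / 0.0381 ≈ 28.5% per month.

Job-finding rate ≈ 28.5% per month.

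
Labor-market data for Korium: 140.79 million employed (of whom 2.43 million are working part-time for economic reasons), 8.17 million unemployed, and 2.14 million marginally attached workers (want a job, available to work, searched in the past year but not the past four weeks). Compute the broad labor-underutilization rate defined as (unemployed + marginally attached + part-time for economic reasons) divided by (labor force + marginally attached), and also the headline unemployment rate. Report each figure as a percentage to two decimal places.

Labor force = 140.79 + 8.17 = 148.96 million.
Numerator = 8.17 + 2.14 + 2.43 = 12.74 million.
Denominator = 148.96 + 2.14 = 151.10 million.
Broad rate = 12.74 / 151.10 = 8.43%.
Headline unemployment rate = 8.17 / 148.96 = 5.48%.

Broad underutilization rate ≈ 8.43%; headline unemployment rate ≈ 5.48%.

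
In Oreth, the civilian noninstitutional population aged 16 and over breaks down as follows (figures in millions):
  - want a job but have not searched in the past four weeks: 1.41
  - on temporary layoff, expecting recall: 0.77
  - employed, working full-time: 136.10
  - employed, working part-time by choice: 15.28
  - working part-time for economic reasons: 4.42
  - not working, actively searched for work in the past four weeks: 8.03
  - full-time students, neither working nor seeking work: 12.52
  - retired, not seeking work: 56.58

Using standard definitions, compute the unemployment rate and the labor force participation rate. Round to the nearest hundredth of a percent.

Employed = 136.10 + 15.28 + 4.42 = 155.80 million (anyone who worked, including part-time for economic reasons, counts as employed).
Unemployed = 0.77 + 8.03 = 8.80 million (jobless and actively searching, or on temporary layoff).
Labor force = 155.80 + 8.80 = 164.60 million.
Not in labor force = 1.41 + 12.52 + 56.58 = 70.51 million (those not working and not actively searching are outside the labor force — including those who want a job but have given up searching).
Civilian working-age population = 164.60 + 70.51 = 235.11 million.
Unemployment rate = 8.80 / 164.60 = 5.35%.
Labor force participation rate = 164.60 / 235.11 = 70.01%.

Unemployment rate ≈ 5.35%; labor force participation rate ≈ 70.01%.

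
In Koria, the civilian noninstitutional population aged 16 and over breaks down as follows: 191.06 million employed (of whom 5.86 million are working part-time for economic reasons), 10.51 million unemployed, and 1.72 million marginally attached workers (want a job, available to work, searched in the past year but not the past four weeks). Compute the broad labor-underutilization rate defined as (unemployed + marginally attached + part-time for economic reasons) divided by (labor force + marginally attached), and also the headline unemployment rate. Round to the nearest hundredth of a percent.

Labor force = 191.06 + 10.51 = 201.57 million.
Numerator = 10.51 + 1.72 + 5.86 = 18.09 million.
Denominator = 201.57 + 1.72 = 203.29 million.
Broad rate = 18.09 / 203.29 = 8.90%.
Headline unemployment rate = 10.51 / 201.57 = 5.21%.

Broad underutilization rate ≈ 8.90%; headline unemployment rate ≈ 5.21%.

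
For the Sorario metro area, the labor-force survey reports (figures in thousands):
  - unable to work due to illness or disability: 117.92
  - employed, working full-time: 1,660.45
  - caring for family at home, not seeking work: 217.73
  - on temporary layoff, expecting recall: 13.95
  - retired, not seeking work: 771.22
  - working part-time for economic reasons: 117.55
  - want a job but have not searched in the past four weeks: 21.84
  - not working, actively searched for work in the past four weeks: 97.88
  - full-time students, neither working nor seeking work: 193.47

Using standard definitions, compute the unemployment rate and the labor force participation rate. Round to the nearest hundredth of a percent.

Employed = 1,660.45 + 117.55 = 1,778.00 thousand (anyone who worked, including part-time for economic reasons, counts as employed).
Unemployed = 13.95 + 97.88 = 111.83 thousand (jobless and actively searching, or on temporary layoff).
Labor force = 1,778.00 + 111.83 = 1,889.83 thousand.
Not in labor force = 117.92 + 217.73 + 771.22 + 21.84 + 193.47 = 1,322.18 thousand (those not working and not actively searching are outside the labor force — including those who want a job but have given up searching).
Civilian working-age population = 1,889.83 + 1,322.18 = 3,212.01 thousand.
Unemployment rate = 111.83 / 1,889.83 = 5.92%.
Labor force participation rate = 1,889.83 / 3,212.01 = 58.84%.

Unemployment rate ≈ 5.92%; labor force participation rate ≈ 58.84%.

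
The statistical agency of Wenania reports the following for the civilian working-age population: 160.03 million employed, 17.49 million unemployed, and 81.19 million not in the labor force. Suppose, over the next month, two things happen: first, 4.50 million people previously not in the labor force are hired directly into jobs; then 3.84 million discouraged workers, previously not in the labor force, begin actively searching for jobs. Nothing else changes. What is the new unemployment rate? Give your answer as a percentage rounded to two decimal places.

New unemployment rate ≈ 11.48%.

Initially, labor force = 160.03 + 17.49 = 177.52 million, so u = 17.49/177.52 = 9.85%.
After the first change, employed and labor force both rise by 4.50; unemployed unchanged → E = 164.53, U = 17.49, labor force = 182.02 million.
After the second change, unemployed and labor force both rise by 3.84 → E = 164.53, U = 21.33, labor force = 185.86 million.
New unemployment rate = 21.33 / 185.86 = 11.48%.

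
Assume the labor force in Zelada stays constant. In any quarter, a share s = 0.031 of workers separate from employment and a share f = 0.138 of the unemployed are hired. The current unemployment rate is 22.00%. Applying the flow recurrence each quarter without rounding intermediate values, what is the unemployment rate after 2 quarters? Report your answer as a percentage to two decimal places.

Unemployment rate after two quarters ≈ 20.87%.

With a fixed labor force, u_{t+1} = u_t + s·(1−u_t) − f·u_t = u_t·(1−s−f) + s.
Here 1−s−f = 0.831 and s = 0.031.
u_1 = 0.220000 × 0.831 + 0.031 = 0.213820.
u_2 = 0.213820 × 0.831 + 0.031 = 0.208684.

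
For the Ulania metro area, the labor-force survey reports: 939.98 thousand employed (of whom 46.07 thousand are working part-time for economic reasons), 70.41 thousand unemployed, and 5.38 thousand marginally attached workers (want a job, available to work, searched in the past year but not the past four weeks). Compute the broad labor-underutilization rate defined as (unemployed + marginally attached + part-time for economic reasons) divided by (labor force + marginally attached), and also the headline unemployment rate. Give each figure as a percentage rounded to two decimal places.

Broad underutilization rate ≈ 12.00%; headline unemployment rate ≈ 6.97%.

Labor force = 939.98 + 70.41 = 1,010.39 thousand.
Numerator = 70.41 + 5.38 + 46.07 = 121.86 thousand.
Denominator = 1,010.39 + 5.38 = 1,015.77 thousand.
Broad rate = 121.86 / 1,015.77 = 12.00%.
Headline unemployment rate = 70.41 / 1,010.39 = 6.97%.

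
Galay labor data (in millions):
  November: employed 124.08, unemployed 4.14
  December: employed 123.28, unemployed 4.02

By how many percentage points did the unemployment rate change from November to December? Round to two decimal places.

November: labor force = 124.08 + 4.14 = 128.22; u = 4.14/128.22 = 3.23%.
December: labor force = 123.28 + 4.02 = 127.30; u = 4.02/127.30 = 3.16%.
Change = 3.16% − 3.23% = −0.07 pp.

The unemployment rate changed by −0.07 percentage points.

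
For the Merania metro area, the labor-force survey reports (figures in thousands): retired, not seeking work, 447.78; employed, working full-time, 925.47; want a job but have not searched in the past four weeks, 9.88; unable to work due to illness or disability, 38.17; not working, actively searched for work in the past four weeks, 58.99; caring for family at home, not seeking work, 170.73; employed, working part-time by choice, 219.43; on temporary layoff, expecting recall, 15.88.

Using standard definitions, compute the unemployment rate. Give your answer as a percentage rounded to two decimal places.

Employed = 925.47 + 219.43 = 1,144.90 thousand.
Unemployed = 58.99 + 15.88 = 74.87 thousand (jobless and actively searching, or on temporary layoff).
Labor force = 1,144.90 + 74.87 = 1,219.77 thousand.
Unemployment rate = 74.87 / 1,219.77 = 6.14%.

Unemployment rate ≈ 6.14%.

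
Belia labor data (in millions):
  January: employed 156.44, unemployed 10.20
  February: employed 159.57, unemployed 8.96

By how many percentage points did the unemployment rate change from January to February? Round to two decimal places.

January: labor force = 156.44 + 10.20 = 166.64; u = 10.20/166.64 = 6.12%.
February: labor force = 159.57 + 8.96 = 168.53; u = 8.96/168.53 = 5.32%.
Change = 5.32% − 6.12% = −0.80 pp.

The unemployment rate changed by −0.80 percentage points.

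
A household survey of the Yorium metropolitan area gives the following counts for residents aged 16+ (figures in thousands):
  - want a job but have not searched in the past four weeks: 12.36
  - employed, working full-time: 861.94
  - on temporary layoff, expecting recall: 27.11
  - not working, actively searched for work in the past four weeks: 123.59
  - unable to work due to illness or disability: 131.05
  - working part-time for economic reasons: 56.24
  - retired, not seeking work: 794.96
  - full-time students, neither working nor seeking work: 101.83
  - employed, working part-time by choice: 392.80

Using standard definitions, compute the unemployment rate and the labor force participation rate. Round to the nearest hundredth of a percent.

Employed = 861.94 + 56.24 + 392.80 = 1,310.98 thousand (anyone who worked, including part-time for economic reasons, counts as employed).
Unemployed = 27.11 + 123.59 = 150.70 thousand (jobless and actively searching, or on temporary layoff).
Labor force = 1,310.98 + 150.70 = 1,461.68 thousand.
Not in labor force = 12.36 + 131.05 + 794.96 + 101.83 = 1,040.20 thousand (those not working and not actively searching are outside the labor force — including those who want a job but have given up searching).
Civilian working-age population = 1,461.68 + 1,040.20 = 2,501.88 thousand.
Unemployment rate = 150.70 / 1,461.68 = 10.31%.
Labor force participation rate = 1,461.68 / 2,501.88 = 58.42%.

Unemployment rate ≈ 10.31%; labor force participation rate ≈ 58.42%.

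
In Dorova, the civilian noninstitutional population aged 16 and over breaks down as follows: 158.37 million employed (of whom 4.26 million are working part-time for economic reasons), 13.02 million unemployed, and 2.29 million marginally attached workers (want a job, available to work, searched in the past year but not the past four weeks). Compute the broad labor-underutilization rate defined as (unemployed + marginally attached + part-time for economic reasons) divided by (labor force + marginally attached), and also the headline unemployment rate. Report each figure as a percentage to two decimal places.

Broad underutilization rate ≈ 11.27%; headline unemployment rate ≈ 7.60%.

Labor force = 158.37 + 13.02 = 171.39 million.
Numerator = 13.02 + 2.29 + 4.26 = 19.57 million.
Denominator = 171.39 + 2.29 = 173.68 million.
Broad rate = 19.57 / 173.68 = 11.27%.
Headline unemployment rate = 13.02 / 171.39 = 7.60%.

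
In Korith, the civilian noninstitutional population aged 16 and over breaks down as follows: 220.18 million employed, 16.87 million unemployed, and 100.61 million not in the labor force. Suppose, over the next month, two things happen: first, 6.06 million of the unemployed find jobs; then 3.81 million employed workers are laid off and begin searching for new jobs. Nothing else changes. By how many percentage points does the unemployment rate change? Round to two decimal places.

The unemployment rate changes by −0.95 percentage points.

Initially, labor force = 220.18 + 16.87 = 237.05 million, so u = 16.87/237.05 = 7.12%.
After the first change, unemployed falls and employed rises by 6.06; labor force unchanged → E = 226.24, U = 10.81, labor force = 237.05 million.
After the second change, employed falls and unemployed rises by 3.81; labor force unchanged → E = 222.43, U = 14.62, labor force = 237.05 million.
New unemployment rate = 14.62 / 237.05 = 6.17%.
Change = 6.17% − 7.12% = −0.95 percentage points.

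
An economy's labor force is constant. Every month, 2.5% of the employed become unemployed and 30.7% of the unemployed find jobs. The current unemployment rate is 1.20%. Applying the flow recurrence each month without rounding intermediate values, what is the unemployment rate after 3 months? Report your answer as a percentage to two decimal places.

Unemployment rate after three months ≈ 5.64%.

With a fixed labor force, u_{t+1} = u_t + s·(1−u_t) − f·u_t = u_t·(1−s−f) + s.
Here 1−s−f = 0.668 and s = 0.025.
u_1 = 0.012000 × 0.668 + 0.025 = 0.033016.
u_2 = 0.033016 × 0.668 + 0.025 = 0.047055.
u_3 = 0.047055 × 0.668 + 0.025 = 0.056433.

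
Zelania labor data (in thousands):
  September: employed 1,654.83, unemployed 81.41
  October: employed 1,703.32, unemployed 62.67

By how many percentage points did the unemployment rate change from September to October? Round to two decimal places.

September: labor force = 1,654.83 + 81.41 = 1,736.24; u = 81.41/1,736.24 = 4.69%.
October: labor force = 1,703.32 + 62.67 = 1,765.99; u = 62.67/1,765.99 = 3.55%.
Change = 3.55% − 4.69% = −1.14 pp.

The unemployment rate changed by −1.14 percentage points.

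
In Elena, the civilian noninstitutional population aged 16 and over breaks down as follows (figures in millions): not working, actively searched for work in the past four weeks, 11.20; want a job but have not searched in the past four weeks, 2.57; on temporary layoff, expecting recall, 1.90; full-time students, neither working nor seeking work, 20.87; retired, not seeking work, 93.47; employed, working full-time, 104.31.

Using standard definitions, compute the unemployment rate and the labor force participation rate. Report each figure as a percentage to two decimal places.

Employed = 104.31 million.
Unemployed = 11.20 + 1.90 = 13.10 million (jobless and actively searching, or on temporary layoff).
Labor force = 104.31 + 13.10 = 117.41 million.
Not in labor force = 2.57 + 20.87 + 93.47 = 116.91 million (those not working and not actively searching are outside the labor force — including those who want a job but have given up searching).
Civilian working-age population = 117.41 + 116.91 = 234.32 million.
Unemployment rate = 13.10 / 117.41 = 11.16%.
Labor force participation rate = 117.41 / 234.32 = 50.11%.

Unemployment rate ≈ 11.16%; labor force participation rate ≈ 50.11%.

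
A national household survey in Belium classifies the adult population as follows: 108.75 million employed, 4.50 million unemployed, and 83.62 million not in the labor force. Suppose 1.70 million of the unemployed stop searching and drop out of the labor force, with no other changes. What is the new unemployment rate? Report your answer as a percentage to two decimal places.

Initially, labor force = 108.75 + 4.50 = 113.25 million, so u = 4.50/113.25 = 3.97%.
After the change, unemployed and labor force both fall by 1.70 → E = 108.75, U = 2.80, labor force = 111.55 million.
New unemployment rate = 2.80 / 111.55 = 2.51%.

New unemployment rate ≈ 2.51%.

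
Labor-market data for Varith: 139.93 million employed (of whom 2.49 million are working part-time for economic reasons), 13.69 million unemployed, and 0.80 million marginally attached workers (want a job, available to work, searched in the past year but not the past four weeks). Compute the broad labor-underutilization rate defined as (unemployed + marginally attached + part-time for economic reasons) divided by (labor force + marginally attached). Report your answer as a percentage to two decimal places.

Labor force = 139.93 + 13.69 = 153.62 million.
Numerator = 13.69 + 0.80 + 2.49 = 16.98 million.
Denominator = 153.62 + 0.80 = 154.42 million.
Broad rate = 16.98 / 154.42 = 11.00%.

Broad underutilization rate ≈ 11.00%.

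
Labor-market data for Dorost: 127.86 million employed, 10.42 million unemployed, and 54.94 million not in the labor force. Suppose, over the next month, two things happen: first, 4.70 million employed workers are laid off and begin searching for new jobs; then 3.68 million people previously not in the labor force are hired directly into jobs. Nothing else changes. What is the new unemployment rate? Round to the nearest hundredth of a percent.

New unemployment rate ≈ 10.65%.

Initially, labor force = 127.86 + 10.42 = 138.28 million, so u = 10.42/138.28 = 7.54%.
After the first change, employed falls and unemployed rises by 4.70; labor force unchanged → E = 123.16, U = 15.12, labor force = 138.28 million.
After the second change, employed and labor force both rise by 3.68; unemployed unchanged → E = 126.84, U = 15.12, labor force = 141.96 million.
New unemployment rate = 15.12 / 141.96 = 10.65%.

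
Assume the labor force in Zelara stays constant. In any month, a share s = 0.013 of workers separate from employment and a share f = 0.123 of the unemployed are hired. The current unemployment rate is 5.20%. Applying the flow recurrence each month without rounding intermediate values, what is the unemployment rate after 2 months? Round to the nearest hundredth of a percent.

With a fixed labor force, u_{t+1} = u_t + s·(1−u_t) − f·u_t = u_t·(1−s−f) + s.
Here 1−s−f = 0.864 and s = 0.013.
u_1 = 0.052000 × 0.864 + 0.013 = 0.057928.
u_2 = 0.057928 × 0.864 + 0.013 = 0.063050.

Unemployment rate after two months ≈ 6.30%.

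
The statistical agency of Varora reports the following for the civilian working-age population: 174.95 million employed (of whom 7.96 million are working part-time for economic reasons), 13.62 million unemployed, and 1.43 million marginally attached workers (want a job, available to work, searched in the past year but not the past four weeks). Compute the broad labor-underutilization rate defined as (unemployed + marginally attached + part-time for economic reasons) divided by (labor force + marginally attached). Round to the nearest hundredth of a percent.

Broad underutilization rate ≈ 12.11%.

Labor force = 174.95 + 13.62 = 188.57 million.
Numerator = 13.62 + 1.43 + 7.96 = 23.01 million.
Denominator = 188.57 + 1.43 = 190.00 million.
Broad rate = 23.01 / 190.00 = 12.11%.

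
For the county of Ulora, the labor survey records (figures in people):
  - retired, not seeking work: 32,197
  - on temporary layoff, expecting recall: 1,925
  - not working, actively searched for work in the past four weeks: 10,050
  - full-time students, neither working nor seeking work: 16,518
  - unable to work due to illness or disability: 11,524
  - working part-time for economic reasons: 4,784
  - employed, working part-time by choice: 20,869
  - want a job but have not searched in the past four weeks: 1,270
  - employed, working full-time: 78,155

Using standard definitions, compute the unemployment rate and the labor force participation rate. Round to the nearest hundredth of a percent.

Unemployment rate ≈ 10.34%; labor force participation rate ≈ 65.31%.

Employed = 4,784 + 20,869 + 78,155 = 103,808 (anyone who worked, including part-time for economic reasons, counts as employed).
Unemployed = 1,925 + 10,050 = 11,975 (jobless and actively searching, or on temporary layoff).
Labor force = 103,808 + 11,975 = 115,783.
Not in labor force = 32,197 + 16,518 + 11,524 + 1,270 = 61,509 (those not working and not actively searching are outside the labor force — including those who want a job but have given up searching).
Civilian working-age population = 115,783 + 61,509 = 177,292.
Unemployment rate = 11,975 / 115,783 = 10.34%.
Labor force participation rate = 115,783 / 177,292 = 65.31%.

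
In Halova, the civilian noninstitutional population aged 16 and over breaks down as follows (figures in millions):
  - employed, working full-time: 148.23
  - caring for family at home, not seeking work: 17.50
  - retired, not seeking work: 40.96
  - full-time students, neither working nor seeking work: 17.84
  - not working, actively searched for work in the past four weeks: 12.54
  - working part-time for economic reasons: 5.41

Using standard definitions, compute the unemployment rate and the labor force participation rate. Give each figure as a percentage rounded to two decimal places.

Employed = 148.23 + 5.41 = 153.64 million (anyone who worked, including part-time for economic reasons, counts as employed).
Unemployed = 12.54 million.
Labor force = 153.64 + 12.54 = 166.18 million.
Not in labor force = 17.50 + 40.96 + 17.84 = 76.30 million (those not working and not actively searching are outside the labor force).
Civilian working-age population = 166.18 + 76.30 = 242.48 million.
Unemployment rate = 12.54 / 166.18 = 7.55%.
Labor force participation rate = 166.18 / 242.48 = 68.53%.

Unemployment rate ≈ 7.55%; labor force participation rate ≈ 68.53%.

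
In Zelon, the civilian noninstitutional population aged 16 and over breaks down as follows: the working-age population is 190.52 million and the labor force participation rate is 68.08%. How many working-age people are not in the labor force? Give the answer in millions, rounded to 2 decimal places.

About 60.81 million are not in the labor force.

Share not in the labor force = 1 − 0.6808 = 0.3192.
Not in labor force = 0.3192 × 190.52 ≈ 60.81 million.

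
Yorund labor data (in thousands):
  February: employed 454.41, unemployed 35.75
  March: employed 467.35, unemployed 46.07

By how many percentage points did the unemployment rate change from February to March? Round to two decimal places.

The unemployment rate changed by +1.68 percentage points.

February: labor force = 454.41 + 35.75 = 490.16; u = 35.75/490.16 = 7.29%.
March: labor force = 467.35 + 46.07 = 513.42; u = 46.07/513.42 = 8.97%.
Change = 8.97% − 7.29% = +1.68 pp.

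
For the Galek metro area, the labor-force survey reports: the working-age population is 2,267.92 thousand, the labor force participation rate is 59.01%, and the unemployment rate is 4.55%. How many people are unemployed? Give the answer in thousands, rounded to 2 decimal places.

About 60.89 thousand are unemployed.

Labor force = 0.5901 × 2,267.92 = 1,338.30 thousand.
Unemployed = 0.0455 × 1,338.30 ≈ 60.89 thousand.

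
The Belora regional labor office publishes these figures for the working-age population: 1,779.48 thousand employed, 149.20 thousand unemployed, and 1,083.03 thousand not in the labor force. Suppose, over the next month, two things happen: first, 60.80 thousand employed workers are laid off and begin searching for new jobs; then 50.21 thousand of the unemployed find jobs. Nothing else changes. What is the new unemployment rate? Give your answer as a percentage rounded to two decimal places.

Initially, labor force = 1,779.48 + 149.20 = 1,928.68 thousand, so u = 149.20/1,928.68 = 7.74%.
After the first change, employed falls and unemployed rises by 60.80; labor force unchanged → E = 1,718.68, U = 210.00, labor force = 1,928.68 thousand.
After the second change, unemployed falls and employed rises by 50.21; labor force unchanged → E = 1,768.89, U = 159.79, labor force = 1,928.68 thousand.
New unemployment rate = 159.79 / 1,928.68 = 8.28%.

New unemployment rate ≈ 8.28%.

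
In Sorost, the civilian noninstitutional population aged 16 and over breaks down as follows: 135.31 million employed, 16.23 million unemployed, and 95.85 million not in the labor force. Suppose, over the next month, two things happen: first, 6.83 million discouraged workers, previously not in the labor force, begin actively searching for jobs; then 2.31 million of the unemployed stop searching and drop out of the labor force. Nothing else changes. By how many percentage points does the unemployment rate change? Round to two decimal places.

Initially, labor force = 135.31 + 16.23 = 151.54 million, so u = 16.23/151.54 = 10.71%.
After the first change, unemployed and labor force both rise by 6.83 → E = 135.31, U = 23.06, labor force = 158.37 million.
After the second change, unemployed and labor force both fall by 2.31 → E = 135.31, U = 20.75, labor force = 156.06 million.
New unemployment rate = 20.75 / 156.06 = 13.30%.
Change = 13.30% − 10.71% = +2.59 percentage points.

The unemployment rate changes by +2.59 percentage points.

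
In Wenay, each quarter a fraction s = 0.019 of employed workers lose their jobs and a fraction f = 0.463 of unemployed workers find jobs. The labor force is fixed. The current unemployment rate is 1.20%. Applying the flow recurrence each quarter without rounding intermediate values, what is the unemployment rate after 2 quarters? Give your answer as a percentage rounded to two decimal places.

With a fixed labor force, u_{t+1} = u_t + s·(1−u_t) − f·u_t = u_t·(1−s−f) + s.
Here 1−s−f = 0.518 and s = 0.019.
u_1 = 0.012000 × 0.518 + 0.019 = 0.025216.
u_2 = 0.025216 × 0.518 + 0.019 = 0.032062.

Unemployment rate after two quarters ≈ 3.21%.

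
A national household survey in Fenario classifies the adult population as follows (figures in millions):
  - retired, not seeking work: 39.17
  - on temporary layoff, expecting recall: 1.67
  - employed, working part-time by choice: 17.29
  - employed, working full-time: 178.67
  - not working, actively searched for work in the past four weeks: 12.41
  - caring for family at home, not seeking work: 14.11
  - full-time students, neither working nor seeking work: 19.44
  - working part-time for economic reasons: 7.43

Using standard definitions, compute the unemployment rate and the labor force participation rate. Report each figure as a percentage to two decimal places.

Employed = 17.29 + 178.67 + 7.43 = 203.39 million (anyone who worked, including part-time for economic reasons, counts as employed).
Unemployed = 1.67 + 12.41 = 14.08 million (jobless and actively searching, or on temporary layoff).
Labor force = 203.39 + 14.08 = 217.47 million.
Not in labor force = 39.17 + 14.11 + 19.44 = 72.72 million (those not working and not actively searching are outside the labor force).
Civilian working-age population = 217.47 + 72.72 = 290.19 million.
Unemployment rate = 14.08 / 217.47 = 6.47%.
Labor force participation rate = 217.47 / 290.19 = 74.94%.

Unemployment rate ≈ 6.47%; labor force participation rate ≈ 74.94%.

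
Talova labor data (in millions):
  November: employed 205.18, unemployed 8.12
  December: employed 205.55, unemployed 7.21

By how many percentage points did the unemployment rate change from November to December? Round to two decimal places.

The unemployment rate changed by −0.42 percentage points.

November: labor force = 205.18 + 8.12 = 213.30; u = 8.12/213.30 = 3.81%.
December: labor force = 205.55 + 7.21 = 212.76; u = 7.21/212.76 = 3.39%.
Change = 3.39% − 3.81% = −0.42 pp.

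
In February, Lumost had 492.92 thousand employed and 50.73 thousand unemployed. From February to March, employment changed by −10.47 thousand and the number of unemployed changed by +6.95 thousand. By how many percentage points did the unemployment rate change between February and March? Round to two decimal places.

February: labor force = 492.92 + 50.73 = 543.65; u = 50.73/543.65 = 9.33%.
March: labor force = 482.45 + 57.68 = 540.13; u = 57.68/540.13 = 10.68%.
Change = 10.68% − 9.33% = +1.35 pp.

The unemployment rate changed by +1.35 percentage points.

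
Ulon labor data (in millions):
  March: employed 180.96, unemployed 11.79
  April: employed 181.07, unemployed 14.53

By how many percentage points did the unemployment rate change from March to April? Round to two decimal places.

The unemployment rate changed by +1.31 percentage points.

March: labor force = 180.96 + 11.79 = 192.75; u = 11.79/192.75 = 6.12%.
April: labor force = 181.07 + 14.53 = 195.60; u = 14.53/195.60 = 7.43%.
Change = 7.43% − 6.12% = +1.31 pp.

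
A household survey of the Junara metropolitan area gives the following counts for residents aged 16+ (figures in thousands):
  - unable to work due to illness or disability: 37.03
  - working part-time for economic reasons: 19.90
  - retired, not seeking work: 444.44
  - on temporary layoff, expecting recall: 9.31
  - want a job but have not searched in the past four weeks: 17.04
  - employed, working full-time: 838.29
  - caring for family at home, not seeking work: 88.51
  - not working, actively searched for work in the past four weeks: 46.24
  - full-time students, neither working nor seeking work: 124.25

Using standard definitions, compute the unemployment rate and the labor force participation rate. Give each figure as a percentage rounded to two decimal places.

Employed = 19.90 + 838.29 = 858.19 thousand (anyone who worked, including part-time for economic reasons, counts as employed).
Unemployed = 9.31 + 46.24 = 55.55 thousand (jobless and actively searching, or on temporary layoff).
Labor force = 858.19 + 55.55 = 913.74 thousand.
Not in labor force = 37.03 + 444.44 + 17.04 + 88.51 + 124.25 = 711.27 thousand (those not working and not actively searching are outside the labor force — including those who want a job but have given up searching).
Civilian working-age population = 913.74 + 711.27 = 1,625.01 thousand.
Unemployment rate = 55.55 / 913.74 = 6.08%.
Labor force participation rate = 913.74 / 1,625.01 = 56.23%.

Unemployment rate ≈ 6.08%; labor force participation rate ≈ 56.23%.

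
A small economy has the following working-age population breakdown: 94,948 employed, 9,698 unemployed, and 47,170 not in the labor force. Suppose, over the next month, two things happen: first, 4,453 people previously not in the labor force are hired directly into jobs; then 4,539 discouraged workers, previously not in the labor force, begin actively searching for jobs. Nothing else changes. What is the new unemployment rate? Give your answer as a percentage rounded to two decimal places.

New unemployment rate ≈ 12.53%.

Initially, labor force = 94,948 + 9,698 = 104,646, so u = 9,698/104,646 = 9.27%.
After the first change, employed and labor force both rise by 4,453; unemployed unchanged → E = 99,401, U = 9,698, labor force = 109,099.
After the second change, unemployed and labor force both rise by 4,539 → E = 99,401, U = 14,237, labor force = 113,638.
New unemployment rate = 14,237 / 113,638 = 12.53%.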